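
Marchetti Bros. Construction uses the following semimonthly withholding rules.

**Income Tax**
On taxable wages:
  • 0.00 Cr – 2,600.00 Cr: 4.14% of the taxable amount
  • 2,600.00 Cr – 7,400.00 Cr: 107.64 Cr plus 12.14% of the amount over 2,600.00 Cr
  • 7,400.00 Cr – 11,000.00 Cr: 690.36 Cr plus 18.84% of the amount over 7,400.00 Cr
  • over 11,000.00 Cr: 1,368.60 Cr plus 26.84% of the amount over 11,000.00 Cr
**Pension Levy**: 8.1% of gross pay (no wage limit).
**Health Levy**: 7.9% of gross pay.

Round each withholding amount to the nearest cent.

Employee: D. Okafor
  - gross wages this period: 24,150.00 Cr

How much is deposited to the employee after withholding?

15,387.94 Cr

Income Tax: taxable = 24,150.00 Cr
  1,368.60 Cr + 26.84% × (24,150.00 Cr − 11,000.00 Cr) = 1,368.60 Cr + 26.84% × 13,150.00 Cr = 4,898.06 Cr
Pension Levy: 8.1% × 24,150.00 Cr = 1,956.15 Cr
Health Levy: 7.9% × 24,150.00 Cr = 1,907.85 Cr
Total withheld: 4,898.06 Cr + 1,956.15 Cr + 1,907.85 Cr = 8,762.06 Cr
Net pay: 24,150.00 Cr − 8,762.06 Cr = 15,387.94 Cr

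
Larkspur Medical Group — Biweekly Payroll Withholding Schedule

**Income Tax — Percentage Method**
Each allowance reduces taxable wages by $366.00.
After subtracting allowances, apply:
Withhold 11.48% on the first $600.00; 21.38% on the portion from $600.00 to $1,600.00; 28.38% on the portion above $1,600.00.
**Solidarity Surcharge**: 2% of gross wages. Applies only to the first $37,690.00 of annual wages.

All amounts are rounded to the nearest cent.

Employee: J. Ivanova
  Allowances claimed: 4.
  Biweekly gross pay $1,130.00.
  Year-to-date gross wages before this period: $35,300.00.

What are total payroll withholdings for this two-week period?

$22.60

Income Tax: taxable = $1,130.00 − 4×$366.00 = $-334.00
  Taxable ≤ 0 → $0.00
Solidarity Surcharge: 2% × $1,130.00 = $22.60
Total: $0.00 + $22.60 = $22.60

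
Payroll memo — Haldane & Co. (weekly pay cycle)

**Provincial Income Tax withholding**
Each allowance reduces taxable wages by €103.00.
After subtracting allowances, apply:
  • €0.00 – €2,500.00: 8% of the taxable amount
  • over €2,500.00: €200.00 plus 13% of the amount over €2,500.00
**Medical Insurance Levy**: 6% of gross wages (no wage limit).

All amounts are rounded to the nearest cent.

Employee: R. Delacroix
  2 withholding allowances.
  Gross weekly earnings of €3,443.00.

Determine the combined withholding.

Provincial Income Tax: taxable = €3,443.00 − 2×€103.00 = €3,237.00
  €200.00 + 13% × (€3,237.00 − €2,500.00) = €200.00 + 13% × €737.00 = €295.81
Medical Insurance Levy: 6% × €3,443.00 = €206.58
Total: €295.81 + €206.58 = €502.39

€502.39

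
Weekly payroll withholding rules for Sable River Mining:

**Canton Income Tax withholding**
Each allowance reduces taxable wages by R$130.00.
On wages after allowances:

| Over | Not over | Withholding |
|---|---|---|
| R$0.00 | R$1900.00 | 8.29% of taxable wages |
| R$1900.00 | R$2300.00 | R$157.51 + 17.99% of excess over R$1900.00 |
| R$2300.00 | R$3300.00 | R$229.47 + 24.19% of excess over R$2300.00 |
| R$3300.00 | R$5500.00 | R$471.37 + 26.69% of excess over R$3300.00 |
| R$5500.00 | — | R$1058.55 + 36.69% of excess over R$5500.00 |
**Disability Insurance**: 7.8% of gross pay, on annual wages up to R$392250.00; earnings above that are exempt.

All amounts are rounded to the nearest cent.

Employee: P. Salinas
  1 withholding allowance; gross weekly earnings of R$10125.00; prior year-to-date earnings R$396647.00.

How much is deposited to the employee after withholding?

R$7417.23

Canton Income Tax: taxable = R$10125.00 − 1×R$130.00 = R$9995.00
  R$1058.55 + 36.69% × (R$9995.00 − R$5500.00) = R$1058.55 + 36.69% × R$4495.00 = R$2707.77
Disability Insurance: YTD R$396647.00 ≥ cap R$392250.00 → R$0.00
Total withheld: R$2707.77 + R$0.00 = R$2707.77
Net pay: R$10125.00 − R$2707.77 = R$7417.23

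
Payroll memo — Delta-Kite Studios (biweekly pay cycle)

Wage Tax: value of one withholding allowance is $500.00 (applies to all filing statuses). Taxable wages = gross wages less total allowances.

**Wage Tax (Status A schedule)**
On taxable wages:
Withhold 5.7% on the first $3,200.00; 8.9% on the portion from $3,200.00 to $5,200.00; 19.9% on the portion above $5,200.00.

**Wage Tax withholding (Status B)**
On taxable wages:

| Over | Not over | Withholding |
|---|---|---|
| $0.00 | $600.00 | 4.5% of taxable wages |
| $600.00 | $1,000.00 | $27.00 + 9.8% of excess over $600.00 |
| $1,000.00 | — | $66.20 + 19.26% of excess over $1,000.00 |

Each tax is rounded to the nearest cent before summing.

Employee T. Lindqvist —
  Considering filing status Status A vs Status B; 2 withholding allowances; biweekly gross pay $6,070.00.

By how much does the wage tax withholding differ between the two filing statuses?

$501.25

Wage Tax (Status A): taxable = $6,070.00 − 2×$500.00 = $5,070.00
  $182.40 + 8.9% × ($5,070.00 − $3,200.00) = $182.40 + 8.9% × $1,870.00 = $348.83
Wage Tax (Status B): taxable = $6,070.00 − 2×$500.00 = $5,070.00
  $66.20 + 19.26% × ($5,070.00 − $1,000.00) = $66.20 + 19.26% × $4,070.00 = $850.08
Difference: |$348.83 − $850.08| = $501.25 (higher under Status B)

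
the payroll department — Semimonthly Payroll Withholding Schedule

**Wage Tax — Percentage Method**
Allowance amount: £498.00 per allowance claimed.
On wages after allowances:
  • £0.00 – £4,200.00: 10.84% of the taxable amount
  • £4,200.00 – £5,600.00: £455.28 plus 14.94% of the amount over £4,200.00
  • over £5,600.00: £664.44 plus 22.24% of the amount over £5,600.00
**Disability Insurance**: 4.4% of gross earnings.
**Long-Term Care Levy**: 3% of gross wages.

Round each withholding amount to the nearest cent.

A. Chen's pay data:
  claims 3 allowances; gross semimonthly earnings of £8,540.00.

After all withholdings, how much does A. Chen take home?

£6,922.01

Wage Tax: taxable = £8,540.00 − 3×£498.00 = £7,046.00
  £664.44 + 22.24% × (£7,046.00 − £5,600.00) = £664.44 + 22.24% × £1,446.00 = £986.03
Disability Insurance: 4.4% × £8,540.00 = £375.76
Long-Term Care Levy: 3% × £8,540.00 = £256.20
Total withheld: £986.03 + £375.76 + £256.20 = £1,617.99
Net pay: £8,540.00 − £1,617.99 = £6,922.01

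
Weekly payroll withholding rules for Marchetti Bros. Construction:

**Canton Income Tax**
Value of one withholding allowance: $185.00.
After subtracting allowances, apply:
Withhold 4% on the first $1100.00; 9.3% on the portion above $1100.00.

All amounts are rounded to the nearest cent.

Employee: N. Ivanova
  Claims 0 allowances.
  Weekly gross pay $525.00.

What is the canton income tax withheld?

Canton Income Tax: taxable = $525.00
  4% × $525.00 = $21.00

$21.00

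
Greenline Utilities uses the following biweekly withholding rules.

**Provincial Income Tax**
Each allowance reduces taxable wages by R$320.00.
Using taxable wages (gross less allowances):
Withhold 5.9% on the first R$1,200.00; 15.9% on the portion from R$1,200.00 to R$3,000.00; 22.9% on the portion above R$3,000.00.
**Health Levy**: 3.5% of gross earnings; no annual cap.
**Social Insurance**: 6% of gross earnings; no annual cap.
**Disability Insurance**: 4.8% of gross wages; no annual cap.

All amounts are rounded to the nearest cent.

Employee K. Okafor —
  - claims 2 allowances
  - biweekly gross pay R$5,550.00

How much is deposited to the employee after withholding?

R$3,961.96

Provincial Income Tax: taxable = R$5,550.00 − 2×R$320.00 = R$4,910.00
  R$357.00 + 22.9% × (R$4,910.00 − R$3,000.00) = R$357.00 + 22.9% × R$1,910.00 = R$794.39
Health Levy: 3.5% × R$5,550.00 = R$194.25
Social Insurance: 6% × R$5,550.00 = R$333.00
Disability Insurance: 4.8% × R$5,550.00 = R$266.40
Total withheld: R$794.39 + R$194.25 + R$333.00 + R$266.40 = R$1,588.04
Net pay: R$5,550.00 − R$1,588.04 = R$3,961.96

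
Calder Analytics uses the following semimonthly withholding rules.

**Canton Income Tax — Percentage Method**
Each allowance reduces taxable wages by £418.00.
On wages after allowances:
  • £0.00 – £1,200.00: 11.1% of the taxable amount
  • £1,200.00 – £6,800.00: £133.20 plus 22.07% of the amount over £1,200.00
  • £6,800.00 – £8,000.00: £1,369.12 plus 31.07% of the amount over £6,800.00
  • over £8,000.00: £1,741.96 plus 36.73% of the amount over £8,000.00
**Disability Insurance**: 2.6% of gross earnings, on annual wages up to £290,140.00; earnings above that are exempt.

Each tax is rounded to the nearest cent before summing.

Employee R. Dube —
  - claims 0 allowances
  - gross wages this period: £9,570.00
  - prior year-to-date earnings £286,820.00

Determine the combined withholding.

Canton Income Tax: taxable = £9,570.00
  £1,741.96 + 36.73% × (£9,570.00 − £8,000.00) = £1,741.96 + 36.73% × £1,570.00 = £2,318.62
Disability Insurance: cap £290,140.00 − YTD £286,820.00 = £3,320.00 subject; 2.6% × £3,320.00 = £86.32
Total: £2,318.62 + £86.32 = £2,404.94

£2,404.94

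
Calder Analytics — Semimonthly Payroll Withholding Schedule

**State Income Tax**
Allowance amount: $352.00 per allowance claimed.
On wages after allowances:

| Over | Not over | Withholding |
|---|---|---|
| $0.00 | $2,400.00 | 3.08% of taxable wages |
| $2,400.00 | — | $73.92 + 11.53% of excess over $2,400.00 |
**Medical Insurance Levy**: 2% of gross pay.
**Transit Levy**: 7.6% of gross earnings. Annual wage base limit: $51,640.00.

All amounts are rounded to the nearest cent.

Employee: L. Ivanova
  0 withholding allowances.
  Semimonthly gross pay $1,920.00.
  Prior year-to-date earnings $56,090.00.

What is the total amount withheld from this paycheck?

$97.54

State Income Tax: taxable = $1,920.00
  3.08% × $1,920.00 = $59.14
Medical Insurance Levy: 2% × $1,920.00 = $38.40
Transit Levy: YTD $56,090.00 ≥ cap $51,640.00 → $0.00
Total: $59.14 + $38.40 + $0.00 = $97.54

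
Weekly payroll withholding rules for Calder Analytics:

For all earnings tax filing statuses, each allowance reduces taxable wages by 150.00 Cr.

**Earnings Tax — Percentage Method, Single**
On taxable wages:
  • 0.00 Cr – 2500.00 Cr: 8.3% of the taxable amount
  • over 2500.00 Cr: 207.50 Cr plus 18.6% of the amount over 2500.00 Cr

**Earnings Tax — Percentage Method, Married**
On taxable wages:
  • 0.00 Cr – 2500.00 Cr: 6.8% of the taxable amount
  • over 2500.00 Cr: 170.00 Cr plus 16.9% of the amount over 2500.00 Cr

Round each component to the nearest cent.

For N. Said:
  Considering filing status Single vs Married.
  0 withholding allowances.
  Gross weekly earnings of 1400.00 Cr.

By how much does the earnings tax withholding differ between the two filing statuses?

21.00 Cr

Earnings Tax (Single): taxable = 1400.00 Cr
  8.3% × 1400.00 Cr = 116.20 Cr
Earnings Tax (Married): taxable = 1400.00 Cr
  6.8% × 1400.00 Cr = 95.20 Cr
Difference: |116.20 Cr − 95.20 Cr| = 21.00 Cr (higher under Single)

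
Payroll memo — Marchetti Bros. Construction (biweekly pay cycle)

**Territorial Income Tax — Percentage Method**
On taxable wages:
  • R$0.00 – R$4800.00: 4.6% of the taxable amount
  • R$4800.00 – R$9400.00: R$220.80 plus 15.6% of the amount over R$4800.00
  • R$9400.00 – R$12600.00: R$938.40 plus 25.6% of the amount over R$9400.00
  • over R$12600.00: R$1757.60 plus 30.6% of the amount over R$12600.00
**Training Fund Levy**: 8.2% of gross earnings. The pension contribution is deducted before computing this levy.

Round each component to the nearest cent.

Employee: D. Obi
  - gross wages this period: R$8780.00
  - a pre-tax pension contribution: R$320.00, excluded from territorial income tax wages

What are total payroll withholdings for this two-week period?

Territorial Income Tax: taxable = R$8780.00 − R$320.00 = R$8460.00
  R$220.80 + 15.6% × (R$8460.00 − R$4800.00) = R$220.80 + 15.6% × R$3660.00 = R$791.76
Training Fund Levy: 8.2% × R$8460.00 = R$693.72
Total: R$791.76 + R$693.72 = R$1485.48

R$1485.48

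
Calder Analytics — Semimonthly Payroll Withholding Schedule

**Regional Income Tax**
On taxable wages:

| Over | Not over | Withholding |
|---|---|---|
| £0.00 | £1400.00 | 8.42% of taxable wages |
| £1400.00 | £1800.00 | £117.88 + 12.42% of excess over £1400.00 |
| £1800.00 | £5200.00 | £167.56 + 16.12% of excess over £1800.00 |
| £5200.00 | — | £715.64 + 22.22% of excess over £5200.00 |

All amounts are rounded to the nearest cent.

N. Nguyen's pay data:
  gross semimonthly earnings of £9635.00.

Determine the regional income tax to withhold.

Regional Income Tax: taxable = £9635.00
  £715.64 + 22.22% × (£9635.00 − £5200.00) = £715.64 + 22.22% × £4435.00 = £1701.10

£1701.10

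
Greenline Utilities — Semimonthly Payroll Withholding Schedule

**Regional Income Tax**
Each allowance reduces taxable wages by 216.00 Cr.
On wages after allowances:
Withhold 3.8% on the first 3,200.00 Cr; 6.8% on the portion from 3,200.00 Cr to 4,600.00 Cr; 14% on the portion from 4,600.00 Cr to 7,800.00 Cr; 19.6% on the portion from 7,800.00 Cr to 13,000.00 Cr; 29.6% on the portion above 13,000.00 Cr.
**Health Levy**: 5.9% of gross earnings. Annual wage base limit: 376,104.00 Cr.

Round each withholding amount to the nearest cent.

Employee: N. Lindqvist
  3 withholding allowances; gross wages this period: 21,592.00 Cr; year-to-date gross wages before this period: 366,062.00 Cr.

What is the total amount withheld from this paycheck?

4,627.90 Cr

Regional Income Tax: taxable = 21,592.00 Cr − 3×216.00 Cr = 20,944.00 Cr
  1,684.00 Cr + 29.6% × (20,944.00 Cr − 13,000.00 Cr) = 1,684.00 Cr + 29.6% × 7,944.00 Cr = 4,035.42 Cr
Health Levy: cap 376,104.00 Cr − YTD 366,062.00 Cr = 10,042.00 Cr subject; 5.9% × 10,042.00 Cr = 592.48 Cr
Total: 4,035.42 Cr + 592.48 Cr = 4,627.90 Cr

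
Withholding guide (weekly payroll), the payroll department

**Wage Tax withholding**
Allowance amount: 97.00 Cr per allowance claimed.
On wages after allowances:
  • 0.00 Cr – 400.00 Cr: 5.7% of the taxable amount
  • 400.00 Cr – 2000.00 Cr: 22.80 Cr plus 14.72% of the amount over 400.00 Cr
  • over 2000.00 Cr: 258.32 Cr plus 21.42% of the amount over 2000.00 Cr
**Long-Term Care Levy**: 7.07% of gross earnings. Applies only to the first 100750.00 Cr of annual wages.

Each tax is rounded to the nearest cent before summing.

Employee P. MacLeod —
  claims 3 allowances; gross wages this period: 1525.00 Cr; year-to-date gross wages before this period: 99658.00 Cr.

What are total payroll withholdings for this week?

222.76 Cr

Wage Tax: taxable = 1525.00 Cr − 3×97.00 Cr = 1234.00 Cr
  22.80 Cr + 14.72% × (1234.00 Cr − 400.00 Cr) = 22.80 Cr + 14.72% × 834.00 Cr = 145.56 Cr
Long-Term Care Levy: cap 100750.00 Cr − YTD 99658.00 Cr = 1092.00 Cr subject; 7.07% × 1092.00 Cr = 77.20 Cr
Total: 145.56 Cr + 77.20 Cr = 222.76 Cr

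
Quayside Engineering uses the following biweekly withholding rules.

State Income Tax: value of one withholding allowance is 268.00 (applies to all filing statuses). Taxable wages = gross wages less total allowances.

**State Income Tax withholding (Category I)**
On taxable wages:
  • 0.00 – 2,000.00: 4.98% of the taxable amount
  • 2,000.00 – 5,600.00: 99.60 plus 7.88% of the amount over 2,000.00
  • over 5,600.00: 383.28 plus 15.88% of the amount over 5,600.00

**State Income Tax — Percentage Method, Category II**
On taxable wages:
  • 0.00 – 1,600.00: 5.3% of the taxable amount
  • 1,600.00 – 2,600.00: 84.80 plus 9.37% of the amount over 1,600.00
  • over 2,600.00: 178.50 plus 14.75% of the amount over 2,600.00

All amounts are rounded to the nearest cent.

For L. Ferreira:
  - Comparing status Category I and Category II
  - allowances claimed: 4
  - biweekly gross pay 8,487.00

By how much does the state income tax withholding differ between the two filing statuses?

217.21

State Income Tax (Category I): taxable = 8,487.00 − 4×268.00 = 7,415.00
  383.28 + 15.88% × (7,415.00 − 5,600.00) = 383.28 + 15.88% × 1,815.00 = 671.50
State Income Tax (Category II): taxable = 8,487.00 − 4×268.00 = 7,415.00
  178.50 + 14.75% × (7,415.00 − 2,600.00) = 178.50 + 14.75% × 4,815.00 = 888.71
Difference: |671.50 − 888.71| = 217.21 (higher under Category II)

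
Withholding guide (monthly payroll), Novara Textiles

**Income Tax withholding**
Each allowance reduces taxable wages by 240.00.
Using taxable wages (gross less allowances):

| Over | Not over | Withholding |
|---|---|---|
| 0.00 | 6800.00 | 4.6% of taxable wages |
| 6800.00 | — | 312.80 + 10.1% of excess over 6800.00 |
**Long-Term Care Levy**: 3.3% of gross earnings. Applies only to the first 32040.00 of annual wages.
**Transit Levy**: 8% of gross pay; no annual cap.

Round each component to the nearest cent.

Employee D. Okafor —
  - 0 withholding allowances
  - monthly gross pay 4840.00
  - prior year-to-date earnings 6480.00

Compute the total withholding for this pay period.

Income Tax: taxable = 4840.00
  4.6% × 4840.00 = 222.64
Long-Term Care Levy: 3.3% × 4840.00 = 159.72
Transit Levy: 8% × 4840.00 = 387.20
Total: 222.64 + 159.72 + 387.20 = 769.56

769.56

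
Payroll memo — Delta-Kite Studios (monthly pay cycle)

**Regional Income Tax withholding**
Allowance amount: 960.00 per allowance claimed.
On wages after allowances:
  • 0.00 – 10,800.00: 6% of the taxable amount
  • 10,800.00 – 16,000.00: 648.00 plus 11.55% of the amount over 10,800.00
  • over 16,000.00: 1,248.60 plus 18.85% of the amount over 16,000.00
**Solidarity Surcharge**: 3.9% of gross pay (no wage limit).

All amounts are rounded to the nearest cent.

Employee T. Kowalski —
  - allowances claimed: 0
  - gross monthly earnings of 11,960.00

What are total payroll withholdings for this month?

1,248.42

Regional Income Tax: taxable = 11,960.00
  648.00 + 11.55% × (11,960.00 − 10,800.00) = 648.00 + 11.55% × 1,160.00 = 781.98
Solidarity Surcharge: 3.9% × 11,960.00 = 466.44
Total: 781.98 + 466.44 = 1,248.42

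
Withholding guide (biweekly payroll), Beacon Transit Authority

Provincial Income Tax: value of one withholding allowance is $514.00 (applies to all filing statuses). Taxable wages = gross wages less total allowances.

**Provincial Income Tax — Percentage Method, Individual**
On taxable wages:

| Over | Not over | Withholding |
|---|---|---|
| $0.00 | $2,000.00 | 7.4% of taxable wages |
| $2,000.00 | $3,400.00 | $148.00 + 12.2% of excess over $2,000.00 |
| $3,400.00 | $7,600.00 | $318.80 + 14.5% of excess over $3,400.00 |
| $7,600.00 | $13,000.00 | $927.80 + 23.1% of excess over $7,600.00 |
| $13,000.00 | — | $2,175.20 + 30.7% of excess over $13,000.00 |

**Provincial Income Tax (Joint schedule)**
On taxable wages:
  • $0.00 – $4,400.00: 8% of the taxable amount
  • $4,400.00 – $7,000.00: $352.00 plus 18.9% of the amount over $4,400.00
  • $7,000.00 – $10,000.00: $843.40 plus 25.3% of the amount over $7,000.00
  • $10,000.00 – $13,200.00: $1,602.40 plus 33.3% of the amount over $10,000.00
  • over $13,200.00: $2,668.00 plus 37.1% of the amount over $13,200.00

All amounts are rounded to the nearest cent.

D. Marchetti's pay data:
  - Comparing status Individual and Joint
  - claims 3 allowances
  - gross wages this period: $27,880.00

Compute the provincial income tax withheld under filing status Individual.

Provincial Income Tax (Individual): taxable = $27,880.00 − 3×$514.00 = $26,338.00
  $2,175.20 + 30.7% × ($26,338.00 − $13,000.00) = $2,175.20 + 30.7% × $13,338.00 = $6,269.97

$6,269.97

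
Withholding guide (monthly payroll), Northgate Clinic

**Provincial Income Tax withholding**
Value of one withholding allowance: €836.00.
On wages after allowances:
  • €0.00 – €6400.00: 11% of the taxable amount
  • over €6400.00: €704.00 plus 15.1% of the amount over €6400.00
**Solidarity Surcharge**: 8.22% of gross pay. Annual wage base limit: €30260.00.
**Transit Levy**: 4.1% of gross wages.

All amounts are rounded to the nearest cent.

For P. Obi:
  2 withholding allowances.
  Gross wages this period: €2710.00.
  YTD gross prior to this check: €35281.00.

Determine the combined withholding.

€225.29

Provincial Income Tax: taxable = €2710.00 − 2×€836.00 = €1038.00
  11% × €1038.00 = €114.18
Solidarity Surcharge: YTD €35281.00 ≥ cap €30260.00 → €0.00
Transit Levy: 4.1% × €2710.00 = €111.11
Total: €114.18 + €0.00 + €111.11 = €225.29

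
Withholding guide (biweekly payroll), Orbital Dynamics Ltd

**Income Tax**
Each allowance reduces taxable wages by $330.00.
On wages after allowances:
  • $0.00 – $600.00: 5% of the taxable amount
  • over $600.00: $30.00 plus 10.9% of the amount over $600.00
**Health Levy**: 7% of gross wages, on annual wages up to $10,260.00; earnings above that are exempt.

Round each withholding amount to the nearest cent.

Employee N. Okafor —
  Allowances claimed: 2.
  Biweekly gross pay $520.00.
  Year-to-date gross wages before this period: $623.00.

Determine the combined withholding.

Income Tax: taxable = $520.00 − 2×$330.00 = $-140.00
  Taxable ≤ 0 → $0.00
Health Levy: 7% × $520.00 = $36.40
Total: $0.00 + $36.40 = $36.40

$36.40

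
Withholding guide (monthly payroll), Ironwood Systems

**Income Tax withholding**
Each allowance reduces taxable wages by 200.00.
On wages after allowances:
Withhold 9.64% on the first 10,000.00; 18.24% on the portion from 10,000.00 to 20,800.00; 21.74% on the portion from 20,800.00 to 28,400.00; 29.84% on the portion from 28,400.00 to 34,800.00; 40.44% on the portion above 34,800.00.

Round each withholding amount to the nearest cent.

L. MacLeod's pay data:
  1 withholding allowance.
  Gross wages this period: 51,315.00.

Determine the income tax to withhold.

13,093.71

Income Tax: taxable = 51,315.00 − 1×200.00 = 51,115.00
  6,495.92 + 40.44% × (51,115.00 − 34,800.00) = 6,495.92 + 40.44% × 16,315.00 = 13,093.71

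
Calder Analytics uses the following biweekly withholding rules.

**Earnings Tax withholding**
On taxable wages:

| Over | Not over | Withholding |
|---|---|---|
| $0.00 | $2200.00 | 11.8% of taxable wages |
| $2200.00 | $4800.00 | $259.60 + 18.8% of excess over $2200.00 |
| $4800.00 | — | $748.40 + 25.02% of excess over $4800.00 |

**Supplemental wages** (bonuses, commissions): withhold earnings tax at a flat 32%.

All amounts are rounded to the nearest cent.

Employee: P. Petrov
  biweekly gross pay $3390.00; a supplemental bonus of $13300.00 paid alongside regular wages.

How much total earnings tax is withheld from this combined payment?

$4739.32

Earnings Tax: taxable = $3390.00
  $259.60 + 18.8% × ($3390.00 − $2200.00) = $259.60 + 18.8% × $1190.00 = $483.32
Supplemental (32% flat on bonus): 32% × $13300.00 = $4256.00
Total earnings tax: $483.32 + $4256.00 = $4739.32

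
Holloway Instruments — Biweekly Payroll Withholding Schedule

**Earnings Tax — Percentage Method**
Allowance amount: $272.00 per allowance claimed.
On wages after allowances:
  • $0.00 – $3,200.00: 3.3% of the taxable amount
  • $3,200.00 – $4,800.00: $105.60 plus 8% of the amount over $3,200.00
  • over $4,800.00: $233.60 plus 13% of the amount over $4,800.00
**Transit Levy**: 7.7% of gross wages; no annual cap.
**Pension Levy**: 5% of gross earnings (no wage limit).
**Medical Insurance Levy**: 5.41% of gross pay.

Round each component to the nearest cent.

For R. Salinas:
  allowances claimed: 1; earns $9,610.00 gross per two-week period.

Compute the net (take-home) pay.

Earnings Tax: taxable = $9,610.00 − 1×$272.00 = $9,338.00
  $233.60 + 13% × ($9,338.00 − $4,800.00) = $233.60 + 13% × $4,538.00 = $823.54
Transit Levy: 7.7% × $9,610.00 = $739.97
Pension Levy: 5% × $9,610.00 = $480.50
Medical Insurance Levy: 5.41% × $9,610.00 = $519.90
Total withheld: $823.54 + $739.97 + $480.50 + $519.90 = $2,563.91
Net pay: $9,610.00 − $2,563.91 = $7,046.09

$7,046.09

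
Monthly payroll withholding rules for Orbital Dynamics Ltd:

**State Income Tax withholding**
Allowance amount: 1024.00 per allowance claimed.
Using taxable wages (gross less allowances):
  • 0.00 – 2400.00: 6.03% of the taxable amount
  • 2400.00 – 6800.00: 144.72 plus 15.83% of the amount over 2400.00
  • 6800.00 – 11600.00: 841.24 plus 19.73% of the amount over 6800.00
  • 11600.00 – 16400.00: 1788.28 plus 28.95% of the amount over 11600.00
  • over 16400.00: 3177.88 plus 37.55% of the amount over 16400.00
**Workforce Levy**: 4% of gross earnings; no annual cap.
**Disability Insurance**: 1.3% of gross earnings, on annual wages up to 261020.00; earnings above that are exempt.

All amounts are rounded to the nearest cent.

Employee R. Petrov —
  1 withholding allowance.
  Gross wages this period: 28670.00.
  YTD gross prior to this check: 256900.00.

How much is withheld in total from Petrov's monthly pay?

State Income Tax: taxable = 28670.00 − 1×1024.00 = 27646.00
  3177.88 + 37.55% × (27646.00 − 16400.00) = 3177.88 + 37.55% × 11246.00 = 7400.75
Workforce Levy: 4% × 28670.00 = 1146.80
Disability Insurance: cap 261020.00 − YTD 256900.00 = 4120.00 subject; 1.3% × 4120.00 = 53.56
Total: 7400.75 + 1146.80 + 53.56 = 8601.11

8601.11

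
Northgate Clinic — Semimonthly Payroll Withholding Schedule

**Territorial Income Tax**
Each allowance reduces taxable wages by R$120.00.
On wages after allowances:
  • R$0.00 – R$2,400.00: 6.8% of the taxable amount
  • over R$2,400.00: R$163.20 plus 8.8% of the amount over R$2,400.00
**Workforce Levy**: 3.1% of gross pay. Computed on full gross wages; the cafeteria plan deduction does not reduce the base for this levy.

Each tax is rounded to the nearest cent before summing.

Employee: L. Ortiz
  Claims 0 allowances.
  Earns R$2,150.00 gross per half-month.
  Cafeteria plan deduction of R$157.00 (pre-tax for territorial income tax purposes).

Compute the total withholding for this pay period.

R$202.17

Territorial Income Tax: taxable = R$2,150.00 − R$157.00 = R$1,993.00
  6.8% × R$1,993.00 = R$135.52
Workforce Levy: 3.1% × R$2,150.00 = R$66.65
Total: R$135.52 + R$66.65 = R$202.17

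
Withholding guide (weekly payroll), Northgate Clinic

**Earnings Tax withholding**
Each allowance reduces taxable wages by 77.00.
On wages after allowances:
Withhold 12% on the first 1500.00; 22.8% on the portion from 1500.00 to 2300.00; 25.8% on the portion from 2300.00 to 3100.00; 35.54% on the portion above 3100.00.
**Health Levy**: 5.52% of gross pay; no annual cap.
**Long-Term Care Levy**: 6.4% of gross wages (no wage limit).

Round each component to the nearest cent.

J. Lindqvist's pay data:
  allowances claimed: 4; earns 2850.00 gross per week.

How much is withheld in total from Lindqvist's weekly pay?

764.56

Earnings Tax: taxable = 2850.00 − 4×77.00 = 2542.00
  362.40 + 25.8% × (2542.00 − 2300.00) = 362.40 + 25.8% × 242.00 = 424.84
Health Levy: 5.52% × 2850.00 = 157.32
Long-Term Care Levy: 6.4% × 2850.00 = 182.40
Total: 424.84 + 157.32 + 182.40 = 764.56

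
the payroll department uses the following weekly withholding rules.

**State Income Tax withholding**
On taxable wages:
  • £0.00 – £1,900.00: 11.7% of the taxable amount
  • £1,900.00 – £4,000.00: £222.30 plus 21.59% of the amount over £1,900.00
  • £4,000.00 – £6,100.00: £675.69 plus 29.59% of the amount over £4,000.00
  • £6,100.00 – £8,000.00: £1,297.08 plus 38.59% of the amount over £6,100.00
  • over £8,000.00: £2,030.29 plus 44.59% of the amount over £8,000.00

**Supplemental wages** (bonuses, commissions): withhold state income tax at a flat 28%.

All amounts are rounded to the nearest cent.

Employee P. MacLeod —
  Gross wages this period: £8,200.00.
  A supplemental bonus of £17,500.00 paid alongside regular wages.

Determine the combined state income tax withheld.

£7,019.47

State Income Tax: taxable = £8,200.00
  £2,030.29 + 44.59% × (£8,200.00 − £8,000.00) = £2,030.29 + 44.59% × £200.00 = £2,119.47
Supplemental (28% flat on bonus): 28% × £17,500.00 = £4,900.00
Total state income tax: £2,119.47 + £4,900.00 = £7,019.47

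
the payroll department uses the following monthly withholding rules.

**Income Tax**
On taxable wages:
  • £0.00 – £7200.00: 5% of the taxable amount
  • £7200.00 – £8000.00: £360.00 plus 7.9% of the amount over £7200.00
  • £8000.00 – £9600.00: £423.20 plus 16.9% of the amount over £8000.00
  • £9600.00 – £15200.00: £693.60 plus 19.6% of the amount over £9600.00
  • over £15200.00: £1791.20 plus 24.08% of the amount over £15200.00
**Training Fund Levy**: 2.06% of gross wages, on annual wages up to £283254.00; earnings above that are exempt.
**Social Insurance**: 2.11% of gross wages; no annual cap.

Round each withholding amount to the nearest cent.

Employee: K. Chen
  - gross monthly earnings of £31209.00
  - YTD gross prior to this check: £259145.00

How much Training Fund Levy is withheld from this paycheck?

Training Fund Levy: cap £283254.00 − YTD £259145.00 = £24109.00 subject; 2.06% × £24109.00 = £496.65

£496.65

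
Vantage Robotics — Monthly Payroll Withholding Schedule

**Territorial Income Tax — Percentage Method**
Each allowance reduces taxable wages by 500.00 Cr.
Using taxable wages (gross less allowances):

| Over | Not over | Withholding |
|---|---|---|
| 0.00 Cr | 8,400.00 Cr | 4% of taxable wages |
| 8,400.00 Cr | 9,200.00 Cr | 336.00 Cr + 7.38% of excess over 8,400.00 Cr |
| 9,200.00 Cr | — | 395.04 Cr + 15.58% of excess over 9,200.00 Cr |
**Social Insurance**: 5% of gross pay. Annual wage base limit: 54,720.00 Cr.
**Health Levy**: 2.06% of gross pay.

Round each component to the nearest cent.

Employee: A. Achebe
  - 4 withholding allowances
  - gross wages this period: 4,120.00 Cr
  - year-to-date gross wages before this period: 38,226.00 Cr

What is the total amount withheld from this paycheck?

375.67 Cr

Territorial Income Tax: taxable = 4,120.00 Cr − 4×500.00 Cr = 2,120.00 Cr
  4% × 2,120.00 Cr = 84.80 Cr
Social Insurance: 5% × 4,120.00 Cr = 206.00 Cr
Health Levy: 2.06% × 4,120.00 Cr = 84.87 Cr
Total: 84.80 Cr + 206.00 Cr + 84.87 Cr = 375.67 Cr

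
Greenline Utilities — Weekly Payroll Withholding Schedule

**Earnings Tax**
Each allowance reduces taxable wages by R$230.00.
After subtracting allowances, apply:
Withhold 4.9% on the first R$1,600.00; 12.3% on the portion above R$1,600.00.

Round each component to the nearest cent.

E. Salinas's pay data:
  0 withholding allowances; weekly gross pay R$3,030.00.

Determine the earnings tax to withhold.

Earnings Tax: taxable = R$3,030.00
  R$78.40 + 12.3% × (R$3,030.00 − R$1,600.00) = R$78.40 + 12.3% × R$1,430.00 = R$254.29

R$254.29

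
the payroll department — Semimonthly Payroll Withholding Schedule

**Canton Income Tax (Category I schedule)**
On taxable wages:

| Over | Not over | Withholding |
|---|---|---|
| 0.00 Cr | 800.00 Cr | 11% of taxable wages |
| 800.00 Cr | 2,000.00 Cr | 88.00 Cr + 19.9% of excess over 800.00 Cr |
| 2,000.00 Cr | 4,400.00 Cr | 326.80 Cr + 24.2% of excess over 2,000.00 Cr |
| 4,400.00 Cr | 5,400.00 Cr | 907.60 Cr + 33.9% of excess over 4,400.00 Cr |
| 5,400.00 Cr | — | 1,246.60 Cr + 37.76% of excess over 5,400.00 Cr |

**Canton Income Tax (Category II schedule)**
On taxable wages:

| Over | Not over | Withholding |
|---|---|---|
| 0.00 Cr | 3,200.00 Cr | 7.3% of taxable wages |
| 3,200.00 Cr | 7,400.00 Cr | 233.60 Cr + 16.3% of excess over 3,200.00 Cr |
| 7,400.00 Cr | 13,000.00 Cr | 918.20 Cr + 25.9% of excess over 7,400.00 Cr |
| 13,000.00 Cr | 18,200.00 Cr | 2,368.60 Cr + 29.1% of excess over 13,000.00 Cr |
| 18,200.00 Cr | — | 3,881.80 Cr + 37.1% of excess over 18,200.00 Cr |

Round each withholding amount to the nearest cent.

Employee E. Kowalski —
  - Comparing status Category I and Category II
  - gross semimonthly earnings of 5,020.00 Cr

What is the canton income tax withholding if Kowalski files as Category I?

Canton Income Tax (Category I): taxable = 5,020.00 Cr
  907.60 Cr + 33.9% × (5,020.00 Cr − 4,400.00 Cr) = 907.60 Cr + 33.9% × 620.00 Cr = 1,117.78 Cr

1,117.78 Cr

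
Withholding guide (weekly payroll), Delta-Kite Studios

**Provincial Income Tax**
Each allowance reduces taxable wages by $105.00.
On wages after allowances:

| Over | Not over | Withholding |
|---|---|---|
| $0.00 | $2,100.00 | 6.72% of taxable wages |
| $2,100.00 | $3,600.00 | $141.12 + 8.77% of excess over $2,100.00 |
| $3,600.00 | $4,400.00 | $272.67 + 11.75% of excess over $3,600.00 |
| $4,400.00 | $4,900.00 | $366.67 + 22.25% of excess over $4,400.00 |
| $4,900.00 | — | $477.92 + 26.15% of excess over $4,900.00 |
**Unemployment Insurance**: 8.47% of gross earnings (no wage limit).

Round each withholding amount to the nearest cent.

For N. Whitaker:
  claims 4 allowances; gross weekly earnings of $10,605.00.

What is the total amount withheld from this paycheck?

Provincial Income Tax: taxable = $10,605.00 − 4×$105.00 = $10,185.00
  $477.92 + 26.15% × ($10,185.00 − $4,900.00) = $477.92 + 26.15% × $5,285.00 = $1,859.95
Unemployment Insurance: 8.47% × $10,605.00 = $898.24
Total: $1,859.95 + $898.24 = $2,758.19

$2,758.19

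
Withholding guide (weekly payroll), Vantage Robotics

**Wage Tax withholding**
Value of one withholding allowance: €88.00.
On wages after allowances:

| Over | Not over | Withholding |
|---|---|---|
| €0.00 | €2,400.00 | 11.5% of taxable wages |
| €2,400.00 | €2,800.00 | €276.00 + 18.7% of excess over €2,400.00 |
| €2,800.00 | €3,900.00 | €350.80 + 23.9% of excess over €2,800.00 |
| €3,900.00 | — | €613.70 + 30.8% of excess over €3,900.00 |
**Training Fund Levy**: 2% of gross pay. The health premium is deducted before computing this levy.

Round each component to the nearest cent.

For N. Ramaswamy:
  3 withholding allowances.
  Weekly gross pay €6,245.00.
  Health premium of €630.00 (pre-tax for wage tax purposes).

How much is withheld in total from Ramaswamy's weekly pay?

Wage Tax: taxable = €6,245.00 − €630.00 − 3×€88.00 = €5,351.00
  €613.70 + 30.8% × (€5,351.00 − €3,900.00) = €613.70 + 30.8% × €1,451.00 = €1,060.61
Training Fund Levy: 2% × €5,615.00 = €112.30
Total: €1,060.61 + €112.30 = €1,172.91

€1,172.91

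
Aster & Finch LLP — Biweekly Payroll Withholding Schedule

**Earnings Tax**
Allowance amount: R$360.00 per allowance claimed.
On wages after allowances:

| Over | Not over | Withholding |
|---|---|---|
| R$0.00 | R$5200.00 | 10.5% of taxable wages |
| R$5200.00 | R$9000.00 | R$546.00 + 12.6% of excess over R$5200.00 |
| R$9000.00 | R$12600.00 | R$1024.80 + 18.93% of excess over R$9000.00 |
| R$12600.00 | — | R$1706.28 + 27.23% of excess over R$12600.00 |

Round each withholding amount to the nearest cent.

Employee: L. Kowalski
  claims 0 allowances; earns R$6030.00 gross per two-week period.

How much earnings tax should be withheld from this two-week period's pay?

R$650.58

Earnings Tax: taxable = R$6030.00
  R$546.00 + 12.6% × (R$6030.00 − R$5200.00) = R$546.00 + 12.6% × R$830.00 = R$650.58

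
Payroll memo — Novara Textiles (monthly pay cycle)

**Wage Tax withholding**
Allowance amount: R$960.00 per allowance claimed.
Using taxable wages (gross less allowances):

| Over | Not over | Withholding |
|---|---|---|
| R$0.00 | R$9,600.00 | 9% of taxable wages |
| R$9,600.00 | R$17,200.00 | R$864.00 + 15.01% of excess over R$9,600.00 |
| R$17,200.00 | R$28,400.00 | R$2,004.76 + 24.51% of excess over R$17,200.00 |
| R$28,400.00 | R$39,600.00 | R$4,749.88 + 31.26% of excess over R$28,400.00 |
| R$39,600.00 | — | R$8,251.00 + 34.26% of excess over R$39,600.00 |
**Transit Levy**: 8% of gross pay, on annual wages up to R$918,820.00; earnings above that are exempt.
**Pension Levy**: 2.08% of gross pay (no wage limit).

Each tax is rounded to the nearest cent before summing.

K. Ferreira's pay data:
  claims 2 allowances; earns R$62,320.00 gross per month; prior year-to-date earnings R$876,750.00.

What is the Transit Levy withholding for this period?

R$3,365.60

Transit Levy: cap R$918,820.00 − YTD R$876,750.00 = R$42,070.00 subject; 8% × R$42,070.00 = R$3,365.60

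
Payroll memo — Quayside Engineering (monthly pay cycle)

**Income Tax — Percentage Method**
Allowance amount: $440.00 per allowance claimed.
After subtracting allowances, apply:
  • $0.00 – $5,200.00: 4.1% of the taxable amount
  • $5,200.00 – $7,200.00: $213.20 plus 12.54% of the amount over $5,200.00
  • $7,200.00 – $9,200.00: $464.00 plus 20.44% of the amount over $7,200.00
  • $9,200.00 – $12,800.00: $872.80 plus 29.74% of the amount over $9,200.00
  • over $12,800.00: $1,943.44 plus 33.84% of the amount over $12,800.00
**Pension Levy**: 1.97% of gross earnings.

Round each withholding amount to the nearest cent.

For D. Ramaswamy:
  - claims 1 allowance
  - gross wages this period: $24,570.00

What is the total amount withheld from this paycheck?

Income Tax: taxable = $24,570.00 − 1×$440.00 = $24,130.00
  $1,943.44 + 33.84% × ($24,130.00 − $12,800.00) = $1,943.44 + 33.84% × $11,330.00 = $5,777.51
Pension Levy: 1.97% × $24,570.00 = $484.03
Total: $5,777.51 + $484.03 = $6,261.54

$6,261.54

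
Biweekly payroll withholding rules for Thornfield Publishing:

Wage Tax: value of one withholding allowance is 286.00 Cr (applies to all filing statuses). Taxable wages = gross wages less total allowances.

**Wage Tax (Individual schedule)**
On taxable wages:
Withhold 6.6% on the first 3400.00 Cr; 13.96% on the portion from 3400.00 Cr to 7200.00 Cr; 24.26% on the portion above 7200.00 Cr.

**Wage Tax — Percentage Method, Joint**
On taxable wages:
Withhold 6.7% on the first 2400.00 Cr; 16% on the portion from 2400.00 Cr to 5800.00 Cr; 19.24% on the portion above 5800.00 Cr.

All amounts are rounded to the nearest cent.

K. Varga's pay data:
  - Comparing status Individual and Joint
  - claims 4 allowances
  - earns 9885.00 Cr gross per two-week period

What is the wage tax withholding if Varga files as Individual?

Wage Tax (Individual): taxable = 9885.00 Cr − 4×286.00 Cr = 8741.00 Cr
  754.88 Cr + 24.26% × (8741.00 Cr − 7200.00 Cr) = 754.88 Cr + 24.26% × 1541.00 Cr = 1128.73 Cr

1128.73 Cr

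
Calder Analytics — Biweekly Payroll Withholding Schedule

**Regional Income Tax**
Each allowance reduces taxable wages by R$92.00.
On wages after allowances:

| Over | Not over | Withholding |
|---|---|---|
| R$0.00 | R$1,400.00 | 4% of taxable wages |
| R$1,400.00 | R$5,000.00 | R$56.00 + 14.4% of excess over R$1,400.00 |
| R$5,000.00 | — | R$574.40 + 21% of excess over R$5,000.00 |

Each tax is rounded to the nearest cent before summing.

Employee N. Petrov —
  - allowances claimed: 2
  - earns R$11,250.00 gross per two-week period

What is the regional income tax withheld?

R$1,848.26

Regional Income Tax: taxable = R$11,250.00 − 2×R$92.00 = R$11,066.00
  R$574.40 + 21% × (R$11,066.00 − R$5,000.00) = R$574.40 + 21% × R$6,066.00 = R$1,848.26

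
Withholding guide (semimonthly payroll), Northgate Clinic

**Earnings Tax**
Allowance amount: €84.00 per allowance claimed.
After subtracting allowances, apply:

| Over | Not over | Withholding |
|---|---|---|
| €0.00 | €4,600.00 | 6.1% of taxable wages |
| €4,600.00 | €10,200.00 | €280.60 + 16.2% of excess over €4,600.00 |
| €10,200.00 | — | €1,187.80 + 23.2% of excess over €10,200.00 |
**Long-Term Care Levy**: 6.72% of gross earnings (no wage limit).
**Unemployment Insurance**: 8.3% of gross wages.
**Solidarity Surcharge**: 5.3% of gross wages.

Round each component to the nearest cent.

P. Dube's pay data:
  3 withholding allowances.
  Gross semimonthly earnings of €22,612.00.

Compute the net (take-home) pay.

€14,008.31

Earnings Tax: taxable = €22,612.00 − 3×€84.00 = €22,360.00
  €1,187.80 + 23.2% × (€22,360.00 − €10,200.00) = €1,187.80 + 23.2% × €12,160.00 = €4,008.92
Long-Term Care Levy: 6.72% × €22,612.00 = €1,519.53
Unemployment Insurance: 8.3% × €22,612.00 = €1,876.80
Solidarity Surcharge: 5.3% × €22,612.00 = €1,198.44
Total withheld: €4,008.92 + €1,519.53 + €1,876.80 + €1,198.44 = €8,603.69
Net pay: €22,612.00 − €8,603.69 = €14,008.31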